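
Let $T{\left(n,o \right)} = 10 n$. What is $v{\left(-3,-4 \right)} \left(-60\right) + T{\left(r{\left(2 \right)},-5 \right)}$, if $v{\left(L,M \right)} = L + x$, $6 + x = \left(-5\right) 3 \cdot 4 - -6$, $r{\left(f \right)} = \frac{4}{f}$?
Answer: $3800$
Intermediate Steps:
$x = -60$ ($x = -6 + \left(\left(-5\right) 3 \cdot 4 - -6\right) = -6 + \left(\left(-15\right) 4 + 6\right) = -6 + \left(-60 + 6\right) = -6 - 54 = -60$)
$v{\left(L,M \right)} = -60 + L$ ($v{\left(L,M \right)} = L - 60 = -60 + L$)
$v{\left(-3,-4 \right)} \left(-60\right) + T{\left(r{\left(2 \right)},-5 \right)} = \left(-60 - 3\right) \left(-60\right) + 10 \cdot \frac{4}{2} = \left(-63\right) \left(-60\right) + 10 \cdot 4 \cdot \frac{1}{2} = 3780 + 10 \cdot 2 = 3780 + 20 = 3800$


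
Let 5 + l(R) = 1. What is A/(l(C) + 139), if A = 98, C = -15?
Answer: 98/135 ≈ 0.72593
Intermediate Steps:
l(R) = -4 (l(R) = -5 + 1 = -4)
A/(l(C) + 139) = 98/(-4 + 139) = 98/135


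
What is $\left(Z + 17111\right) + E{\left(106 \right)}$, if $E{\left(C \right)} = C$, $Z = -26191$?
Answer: $-8974$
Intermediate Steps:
$\left(Z + 17111\right) + E{\left(106 \right)} = \left(-26191 + 17111\right) + 106 = -9080 + 106 = -8974$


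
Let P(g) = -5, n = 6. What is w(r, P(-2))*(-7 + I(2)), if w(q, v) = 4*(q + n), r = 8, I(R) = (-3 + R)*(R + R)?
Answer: -616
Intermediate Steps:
I(R) = 2*R*(-3 + R) (I(R) = (-3 + R)*(2*R) = 2*R*(-3 + R))
w(q, v) = 24 + 4*q (w(q, v) = 4*(q + 6) = 4*(6 + q) = 24 + 4*q)
w(r, P(-2))*(-7 + I(2)) = (24 + 4*8)*(-7 + 2*2*(-3 + 2)) = (24 + 32)*(-7 + 2*2*(-1)) = 56*(-7 - 4) = 56*(-11) = -616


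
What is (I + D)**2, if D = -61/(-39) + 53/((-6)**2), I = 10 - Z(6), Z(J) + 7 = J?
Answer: 43151761/219024 ≈ 197.02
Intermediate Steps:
Z(J) = -7 + J
I = 11 (I = 10 - (-7 + 6) = 10 - 1*(-1) = 10 + 1 = 11)
D = 1421/468 (D = -61*(-1/39) + 53/36 = 61/39 + 53*(1/36) = 61/39 + 53/36 = 1421/468 ≈ 3.0363)
(I + D)**2 = (11 + 1421/468)**2 = (6569/468)**2 = 43151761/219024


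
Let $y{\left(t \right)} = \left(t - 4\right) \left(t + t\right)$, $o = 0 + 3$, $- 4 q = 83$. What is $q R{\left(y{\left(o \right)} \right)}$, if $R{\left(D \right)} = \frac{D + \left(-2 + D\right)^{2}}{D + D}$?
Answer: $\frac{2407}{24} \approx 100.29$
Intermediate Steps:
$q = - \frac{83}{4}$ ($q = \left(- \frac{1}{4}\right) 83 = - \frac{83}{4} \approx -20.75$)
$o = 3$
$y{\left(t \right)} = 2 t \left(-4 + t\right)$ ($y{\left(t \right)} = \left(-4 + t\right) 2 t = 2 t \left(-4 + t\right)$)
$R{\left(D \right)} = \frac{D + \left(-2 + D\right)^{2}}{2 D}$
$q R{\left(y{\left(o \right)} \right)} = - \frac{83 \frac{2 \cdot 3 \left(-4 + 3\right) + \left(-2 + 2 \cdot 3 \left(-4 + 3\right)\right)^{2}}{2 \cdot 2 \cdot 3 \left(-4 + 3\right)}}{4} = - \frac{83 \frac{2 \cdot 3 \left(-1\right) + \left(-2 + 2 \cdot 3 \left(-1\right)\right)^{2}}{2 \cdot 2 \cdot 3 \left(-1\right)}}{4} = - \frac{83 \frac{-6 + \left(-2 - 6\right)^{2}}{2 \left(-6\right)}}{4} = - \frac{83 \cdot \frac{1}{2} \left(- \frac{1}{6}\right) \left(-6 + \left(-8\right)^{2}\right)}{4} = - \frac{83 \cdot \frac{1}{2} \left(- \frac{1}{6}\right) \left(-6 + 64\right)}{4} = - \frac{83 \cdot \frac{1}{2} \left(- \frac{1}{6}\right) 58}{4} = \left(- \frac{83}{4}\right) \left(- \frac{29}{6}\right) = \frac{2407}{24}$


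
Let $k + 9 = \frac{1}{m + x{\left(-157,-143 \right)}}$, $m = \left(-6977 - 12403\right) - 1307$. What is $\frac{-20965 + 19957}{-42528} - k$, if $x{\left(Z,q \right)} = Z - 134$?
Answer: $\frac{41929999}{4646627} \approx 9.0237$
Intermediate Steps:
$x{\left(Z,q \right)} = -134 + Z$
$m = -20687$ ($m = -19380 - 1307 = -20687$)
$k = - \frac{188803}{20978}$ ($k = -9 + \frac{1}{-20687 - 291} = -9 + \frac{1}{-20978} = -9 - \frac{1}{20978} = - \frac{188803}{20978} \approx -9.0$)
$\frac{-20965 + 19957}{-42528} - k = \frac{-20965 + 19957}{-42528} - - \frac{188803}{20978} = \left(-1008\right) \left(- \frac{1}{42528}\right) + \frac{188803}{20978} = \frac{21}{886} + \frac{188803}{20978} = \frac{41929999}{4646627}$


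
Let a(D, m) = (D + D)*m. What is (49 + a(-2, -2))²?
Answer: 3249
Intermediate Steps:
a(D, m) = 2*D*m (a(D, m) = (2*D)*m = 2*D*m)
(49 + a(-2, -2))² = (49 + 2*(-2)*(-2))² = (49 + 8)² = 57² = 3249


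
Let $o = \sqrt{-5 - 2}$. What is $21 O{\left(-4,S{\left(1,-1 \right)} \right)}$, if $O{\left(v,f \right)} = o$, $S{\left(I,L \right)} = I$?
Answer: $21 i \sqrt{7} \approx 55.561 i$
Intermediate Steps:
$o = i \sqrt{7}$ ($o = \sqrt{-7} = i \sqrt{7} \approx 2.6458 i$)
$O{\left(v,f \right)} = i \sqrt{7}$
$21 O{\left(-4,S{\left(1,-1 \right)} \right)} = 21 i \sqrt{7}$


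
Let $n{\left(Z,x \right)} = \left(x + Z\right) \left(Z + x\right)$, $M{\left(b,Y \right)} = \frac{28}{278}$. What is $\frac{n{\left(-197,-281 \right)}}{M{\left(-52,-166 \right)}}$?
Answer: $\frac{15879638}{7} \approx 2.2685 \cdot 10^{6}$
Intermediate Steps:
$M{\left(b,Y \right)} = \frac{14}{139}$ ($M{\left(b,Y \right)} = 28 \cdot \frac{1}{278} = \frac{14}{139}$)
$n{\left(Z,x \right)} = \left(Z + x\right)^{2}$ ($n{\left(Z,x \right)} = \left(Z + x\right) \left(Z + x\right) = \left(Z + x\right)^{2}$)
$\frac{n{\left(-197,-281 \right)}}{M{\left(-52,-166 \right)}} = \frac{\left(-197 - 281\right)^{2}}{\frac{14}{139}} = \left(-478\right)^{2} \cdot \frac{139}{14} = 228484 \cdot \frac{139}{14} = \frac{15879638}{7}$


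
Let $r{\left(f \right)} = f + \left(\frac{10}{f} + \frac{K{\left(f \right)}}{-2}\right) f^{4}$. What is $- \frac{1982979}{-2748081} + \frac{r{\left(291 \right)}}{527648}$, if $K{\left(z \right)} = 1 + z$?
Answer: $- \frac{958805895427633371}{483339814496} \approx -1.9837 \cdot 10^{6}$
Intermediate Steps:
$r{\left(f \right)} = f + f^{4} \left(- \frac{1}{2} + \frac{10}{f} - \frac{f}{2}\right)$ ($r{\left(f \right)} = f + \left(\frac{10}{f} + \frac{1 + f}{-2}\right) f^{4} = f + \left(\frac{10}{f} + \left(1 + f\right) \left(- \frac{1}{2}\right)\right) f^{4} = f + \left(\frac{10}{f} - \left(\frac{1}{2} + \frac{f}{2}\right)\right) f^{4} = f + \left(- \frac{1}{2} + \frac{10}{f} - \frac{f}{2}\right) f^{4} = f + f^{4} \left(- \frac{1}{2} + \frac{10}{f} - \frac{f}{2}\right)$)
$- \frac{1982979}{-2748081} + \frac{r{\left(291 \right)}}{527648} = - \frac{1982979}{-2748081} + \frac{\frac{1}{2} \cdot 291 \left(2 - 291^{3} - 291^{4} + 20 \cdot 291^{2}\right)}{527648} = \left(-1982979\right) \left(- \frac{1}{2748081}\right) + \frac{1}{2} \cdot 291 \left(2 - 24642171 - 7170871761 + 20 \cdot 84681\right) \frac{1}{527648} = \frac{660993}{916027} + \frac{1}{2} \cdot 291 \left(2 - 24642171 - 7170871761 + 1693620\right) \frac{1}{527648} = \frac{660993}{916027} + \frac{1}{2} \cdot 291 \left(-7193820310\right) \frac{1}{527648} = \frac{660993}{916027} - \frac{1046700855105}{527648} = - \frac{958805895427633371}{483339814496}$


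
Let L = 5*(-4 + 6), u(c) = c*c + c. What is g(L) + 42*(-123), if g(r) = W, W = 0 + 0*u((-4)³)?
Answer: -5166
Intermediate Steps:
u(c) = c + c² (u(c) = c² + c = c + c²)
L = 10 (L = 5*2 = 10)
W = 0 (W = 0 + 0*((-4)³*(1 + (-4)³)) = 0 + 0*(-64*(1 - 64)) = 0 + 0*(-64*(-63)) = 0 + 0*4032 = 0 + 0 = 0)
g(r) = 0
g(L) + 42*(-123) = 0 + 42*(-123) = 0 - 5166 = -5166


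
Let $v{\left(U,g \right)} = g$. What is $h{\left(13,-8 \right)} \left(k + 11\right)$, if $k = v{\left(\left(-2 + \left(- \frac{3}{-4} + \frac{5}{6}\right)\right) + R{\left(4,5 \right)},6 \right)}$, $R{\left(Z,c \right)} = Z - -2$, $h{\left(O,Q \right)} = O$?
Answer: $221$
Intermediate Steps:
$R{\left(Z,c \right)} = 2 + Z$ ($R{\left(Z,c \right)} = Z + 2 = 2 + Z$)
$k = 6$
$h{\left(13,-8 \right)} \left(k + 11\right) = 13 \left(6 + 11\right) = 13 \cdot 17 = 221$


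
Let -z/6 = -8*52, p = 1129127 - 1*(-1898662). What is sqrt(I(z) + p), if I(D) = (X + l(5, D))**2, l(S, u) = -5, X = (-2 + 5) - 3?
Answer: sqrt(3027814) ≈ 1740.1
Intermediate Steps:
p = 3027789 (p = 1129127 + 1898662 = 3027789)
z = 2496 (z = -(-48)*52 = -6*(-416) = 2496)
X = 0 (X = 3 - 3 = 0)
I(D) = 25 (I(D) = (0 - 5)**2 = (-5)**2 = 25)
sqrt(I(z) + p) = sqrt(25 + 3027789) = sqrt(3027814)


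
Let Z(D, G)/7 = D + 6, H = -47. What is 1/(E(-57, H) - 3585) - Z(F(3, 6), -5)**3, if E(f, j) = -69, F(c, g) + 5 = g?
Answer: -429889447/3654 ≈ -1.1765e+5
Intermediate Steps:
F(c, g) = -5 + g
Z(D, G) = 42 + 7*D (Z(D, G) = 7*(D + 6) = 7*(6 + D) = 42 + 7*D)
1/(E(-57, H) - 3585) - Z(F(3, 6), -5)**3 = 1/(-69 - 3585) - (42 + 7*(-5 + 6))**3 = 1/(-3654) - (42 + 7*1)**3 = -1/3654 - (42 + 7)**3 = -1/3654 - 1*49**3 = -1/3654 - 1*117649 = -1/3654 - 117649 = -429889447/3654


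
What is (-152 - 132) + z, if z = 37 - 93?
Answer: -340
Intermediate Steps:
z = -56
(-152 - 132) + z = (-152 - 132) - 56 = -284 - 56 = -340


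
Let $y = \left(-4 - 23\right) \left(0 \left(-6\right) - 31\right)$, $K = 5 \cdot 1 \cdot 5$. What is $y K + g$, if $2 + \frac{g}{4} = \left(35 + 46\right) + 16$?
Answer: $21305$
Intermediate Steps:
$K = 25$ ($K = 5 \cdot 5 = 25$)
$g = 380$ ($g = -8 + 4 \left(\left(35 + 46\right) + 16\right) = -8 + 4 \left(81 + 16\right) = -8 + 4 \cdot 97 = -8 + 388 = 380$)
$y = 837$ ($y = - 27 \left(0 - 31\right) = \left(-27\right) \left(-31\right) = 837$)
$y K + g = 837 \cdot 25 + 380 = 20925 + 380 = 21305$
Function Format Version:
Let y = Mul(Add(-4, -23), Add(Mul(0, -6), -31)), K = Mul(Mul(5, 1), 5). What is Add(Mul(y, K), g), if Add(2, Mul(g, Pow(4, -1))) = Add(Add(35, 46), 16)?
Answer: 21305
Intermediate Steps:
K = 25 (K = Mul(5, 5) = 25)
g = 380 (g = Add(-8, Mul(4, Add(Add(35, 46), 16))) = Add(-8, Mul(4, Add(81, 16))) = Add(-8, Mul(4, 97)) = Add(-8, 388) = 380)
y = 837 (y = Mul(-27, Add(0, -31)) = Mul(-27, -31) = 837)
Add(Mul(y, K), g) = Add(Mul(837, 25), 380) = Add(20925, 380) = 21305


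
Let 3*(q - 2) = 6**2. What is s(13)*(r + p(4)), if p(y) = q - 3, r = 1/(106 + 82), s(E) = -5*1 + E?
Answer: 4138/47 ≈ 88.043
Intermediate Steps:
q = 14 (q = 2 + (1/3)*6**2 = 2 + (1/3)*36 = 2 + 12 = 14)
s(E) = -5 + E
r = 1/188 ≈ 0.0053191
p(y) = 11 (p(y) = 14 - 3 = 11)
s(13)*(r + p(4)) = (-5 + 13)*(1/188 + 11) = 8*(2069/188) = 4138/47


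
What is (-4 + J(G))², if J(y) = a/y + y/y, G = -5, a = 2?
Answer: 289/25 ≈ 11.560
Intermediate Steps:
J(y) = 1 + 2/y (J(y) = 2/y + y/y = 2/y + 1 = 1 + 2/y)
(-4 + J(G))² = (-4 + (2 - 5)/(-5))² = (-4 - ⅕*(-3))² = (-4 + ⅗)² = (-17/5)² = 289/25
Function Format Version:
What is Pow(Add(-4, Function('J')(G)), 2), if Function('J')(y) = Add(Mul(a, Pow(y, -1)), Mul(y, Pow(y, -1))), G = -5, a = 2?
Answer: Rational(289, 25) ≈ 11.560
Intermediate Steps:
Function('J')(y) = Add(1, Mul(2, Pow(y, -1))) (Function('J')(y) = Add(Mul(2, Pow(y, -1)), Mul(y, Pow(y, -1))) = Add(Mul(2, Pow(y, -1)), 1) = Add(1, Mul(2, Pow(y, -1))))
Pow(Add(-4, Function('J')(G)), 2) = Pow(Add(-4, Mul(Pow(-5, -1), Add(2, -5))), 2) = Pow(Add(-4, Mul(Rational(-1, 5), -3)), 2) = Pow(Add(-4, Rational(3, 5)), 2) = Pow(Rational(-17, 5), 2) = Rational(289, 25)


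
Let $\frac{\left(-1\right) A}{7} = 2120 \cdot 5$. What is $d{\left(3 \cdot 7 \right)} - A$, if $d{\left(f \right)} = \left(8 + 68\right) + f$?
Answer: $74297$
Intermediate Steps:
$d{\left(f \right)} = 76 + f$
$A = -74200$ ($A = - 7 \cdot 2120 \cdot 5 = \left(-7\right) 10600 = -74200$)
$d{\left(3 \cdot 7 \right)} - A = \left(76 + 3 \cdot 7\right) - -74200 = \left(76 + 21\right) + 74200 = 97 + 74200 = 74297$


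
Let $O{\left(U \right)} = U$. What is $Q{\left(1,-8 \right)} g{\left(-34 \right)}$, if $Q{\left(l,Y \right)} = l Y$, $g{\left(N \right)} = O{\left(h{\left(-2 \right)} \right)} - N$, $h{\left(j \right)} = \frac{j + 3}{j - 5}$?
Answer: $- \frac{1896}{7} \approx -270.86$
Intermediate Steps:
$h{\left(j \right)} = \frac{3 + j}{-5 + j}$
$g{\left(N \right)} = - \frac{1}{7} - N$ ($g{\left(N \right)} = \frac{3 - 2}{-5 - 2} - N = \frac{1}{-7} \cdot 1 - N = \left(- \frac{1}{7}\right) 1 - N = - \frac{1}{7} - N$)
$Q{\left(l,Y \right)} = Y l$
$Q{\left(1,-8 \right)} g{\left(-34 \right)} = \left(-8\right) 1 \left(- \frac{1}{7} - -34\right) = - 8 \left(- \frac{1}{7} + 34\right) = \left(-8\right) \frac{237}{7} = - \frac{1896}{7}$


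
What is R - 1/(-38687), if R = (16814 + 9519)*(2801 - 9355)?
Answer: -6676853229133/38687 ≈ -1.7259e+8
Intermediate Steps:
R = -172586482 (R = 26333*(-6554) = -172586482)
R - 1/(-38687) = -172586482 - 1/(-38687) = -172586482 - 1*(-1/38687) = -172586482 + 1/38687 = -6676853229133/38687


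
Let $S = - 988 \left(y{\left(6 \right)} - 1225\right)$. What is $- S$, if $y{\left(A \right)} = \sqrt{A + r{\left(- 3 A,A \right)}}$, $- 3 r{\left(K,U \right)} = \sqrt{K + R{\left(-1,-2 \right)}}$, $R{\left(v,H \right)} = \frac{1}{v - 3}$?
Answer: $-1210300 + \frac{494 \sqrt{216 - 6 i \sqrt{73}}}{3} \approx -1.2079 \cdot 10^{6} - 285.21 i$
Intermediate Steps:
$R{\left(v,H \right)} = \frac{1}{-3 + v}$
$r{\left(K,U \right)} = - \frac{\sqrt{- \frac{1}{4} + K}}{3}$ ($r{\left(K,U \right)} = - \frac{\sqrt{K + \frac{1}{-3 - 1}}}{3} = - \frac{\sqrt{K + \frac{1}{-4}}}{3} = - \frac{\sqrt{K - \frac{1}{4}}}{3} = - \frac{\sqrt{- \frac{1}{4} + K}}{3}$)
$y{\left(A \right)} = \sqrt{A - \frac{\sqrt{-1 - 12 A}}{6}}$ ($y{\left(A \right)} = \sqrt{A - \frac{\sqrt{-1 + 4 \left(- 3 A\right)}}{6}} = \sqrt{A - \frac{\sqrt{-1 - 12 A}}{6}}$)
$S = 1210300 - \frac{494 \sqrt{216 - 6 i \sqrt{73}}}{3}$ ($S = - 988 \left(\frac{\sqrt{- 6 \sqrt{-1 - 72} + 36 \cdot 6}}{6} - 1225\right) = - 988 \left(\frac{\sqrt{- 6 \sqrt{-1 - 72} + 216}}{6} - 1225\right) = - 988 \left(\frac{\sqrt{- 6 \sqrt{-73} + 216}}{6} - 1225\right) = - 988 \left(\frac{\sqrt{- 6 i \sqrt{73} + 216}}{6} - 1225\right) = - 988 \left(\frac{\sqrt{216 - 6 i \sqrt{73}}}{6} - 1225\right) = - 988 \left(-1225 + \frac{\sqrt{216 - 6 i \sqrt{73}}}{6}\right) = 1210300 - \frac{494 \sqrt{216 - 6 i \sqrt{73}}}{3} \approx 1.2079 \cdot 10^{6} + 285.21 i$)
$- S = - (1210300 - \frac{494 \sqrt{216 - 6 i \sqrt{73}}}{3}) = -1210300 + \frac{494 \sqrt{216 - 6 i \sqrt{73}}}{3}$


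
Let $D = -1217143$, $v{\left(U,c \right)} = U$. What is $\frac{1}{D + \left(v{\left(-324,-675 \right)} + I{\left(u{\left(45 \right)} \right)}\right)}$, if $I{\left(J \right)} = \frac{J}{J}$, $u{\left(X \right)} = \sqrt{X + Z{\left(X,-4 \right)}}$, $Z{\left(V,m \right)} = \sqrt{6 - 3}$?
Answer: $- \frac{1}{1217466} \approx -8.2138 \cdot 10^{-7}$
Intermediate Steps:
$Z{\left(V,m \right)} = \sqrt{3}$
$u{\left(X \right)} = \sqrt{X + \sqrt{3}}$
$I{\left(J \right)} = 1$
$\frac{1}{D + \left(v{\left(-324,-675 \right)} + I{\left(u{\left(45 \right)} \right)}\right)} = \frac{1}{-1217143 + \left(-324 + 1\right)} = \frac{1}{-1217143 - 323} = \frac{1}{-1217466} = - \frac{1}{1217466}$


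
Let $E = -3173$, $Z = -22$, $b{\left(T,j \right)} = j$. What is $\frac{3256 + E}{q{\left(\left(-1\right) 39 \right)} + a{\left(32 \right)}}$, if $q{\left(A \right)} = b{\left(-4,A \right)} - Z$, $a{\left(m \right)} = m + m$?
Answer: $\frac{83}{47} \approx 1.766$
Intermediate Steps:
$a{\left(m \right)} = 2 m$
$q{\left(A \right)} = 22 + A$ ($q{\left(A \right)} = A - -22 = A + 22 = 22 + A$)
$\frac{3256 + E}{q{\left(\left(-1\right) 39 \right)} + a{\left(32 \right)}} = \frac{3256 - 3173}{\left(22 - 39\right) + 2 \cdot 32} = \frac{83}{\left(22 - 39\right) + 64} = \frac{83}{-17 + 64} = \frac{83}{47}$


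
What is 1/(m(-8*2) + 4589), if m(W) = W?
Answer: 1/4573 ≈ 0.00021867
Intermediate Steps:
1/(m(-8*2) + 4589) = 1/(-8*2 + 4589) = 1/(-16 + 4589) = 1/4573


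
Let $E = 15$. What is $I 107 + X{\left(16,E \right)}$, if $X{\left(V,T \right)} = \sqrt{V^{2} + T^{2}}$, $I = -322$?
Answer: $-34454 + \sqrt{481} \approx -34432.0$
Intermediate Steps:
$X{\left(V,T \right)} = \sqrt{T^{2} + V^{2}}$
$I 107 + X{\left(16,E \right)} = \left(-322\right) 107 + \sqrt{15^{2} + 16^{2}} = -34454 + \sqrt{225 + 256} = -34454 + \sqrt{481}$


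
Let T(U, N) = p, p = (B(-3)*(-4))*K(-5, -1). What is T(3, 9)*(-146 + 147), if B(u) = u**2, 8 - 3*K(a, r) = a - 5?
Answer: -216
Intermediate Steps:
K(a, r) = 13/3 - a/3 (K(a, r) = 8/3 - (a - 5)/3 = 8/3 - (-5 + a)/3 = 8/3 + (5/3 - a/3) = 13/3 - a/3)
p = -216 (p = ((-3)**2*(-4))*(13/3 - 1/3*(-5)) = (9*(-4))*(13/3 + 5/3) = -36*6 = -216)
T(U, N) = -216
T(3, 9)*(-146 + 147) = -216*(-146 + 147) = -216*1 = -216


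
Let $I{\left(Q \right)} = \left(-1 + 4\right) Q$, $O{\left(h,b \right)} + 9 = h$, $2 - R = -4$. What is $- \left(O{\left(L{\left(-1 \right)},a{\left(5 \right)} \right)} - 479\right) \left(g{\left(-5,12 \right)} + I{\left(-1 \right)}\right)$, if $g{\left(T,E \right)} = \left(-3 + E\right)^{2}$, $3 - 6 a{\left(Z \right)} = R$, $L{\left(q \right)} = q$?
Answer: $38142$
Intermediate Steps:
$R = 6$ ($R = 2 - -4 = 2 + 4 = 6$)
$a{\left(Z \right)} = - \frac{1}{2}$ ($a{\left(Z \right)} = \frac{1}{2} - 1 = - \frac{1}{2}$)
$O{\left(h,b \right)} = -9 + h$
$I{\left(Q \right)} = 3 Q$
$- \left(O{\left(L{\left(-1 \right)},a{\left(5 \right)} \right)} - 479\right) \left(g{\left(-5,12 \right)} + I{\left(-1 \right)}\right) = - \left(\left(-9 - 1\right) - 479\right) \left(\left(-3 + 12\right)^{2} + 3 \left(-1\right)\right) = - \left(-10 - 479\right) \left(9^{2} - 3\right) = - \left(-489\right) \left(81 - 3\right) = - \left(-489\right) 78 = \left(-1\right) \left(-38142\right) = 38142$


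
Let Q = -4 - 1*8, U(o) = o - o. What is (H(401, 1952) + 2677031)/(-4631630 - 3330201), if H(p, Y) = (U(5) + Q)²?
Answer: -2677175/7961831 ≈ -0.33625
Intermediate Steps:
U(o) = 0
Q = -12 (Q = -4 - 8 = -12)
H(p, Y) = 144 (H(p, Y) = (0 - 12)² = (-12)² = 144)
(H(401, 1952) + 2677031)/(-4631630 - 3330201) = (144 + 2677031)/(-4631630 - 3330201) = 2677175/(-7961831) = 2677175*(-1/7961831) = -2677175/7961831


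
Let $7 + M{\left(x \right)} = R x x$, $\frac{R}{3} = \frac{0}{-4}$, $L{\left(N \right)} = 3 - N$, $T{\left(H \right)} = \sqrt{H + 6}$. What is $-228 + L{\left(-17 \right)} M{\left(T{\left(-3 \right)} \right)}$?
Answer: $-368$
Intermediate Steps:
$T{\left(H \right)} = \sqrt{6 + H}$
$R = 0$ ($R = 3 \frac{0}{-4} = 3 \cdot 0 \left(- \frac{1}{4}\right) = 3 \cdot 0 = 0$)
$M{\left(x \right)} = -7$ ($M{\left(x \right)} = -7 + 0 x x = -7 + 0 x = -7 + 0 = -7$)
$-228 + L{\left(-17 \right)} M{\left(T{\left(-3 \right)} \right)} = -228 + \left(3 - -17\right) \left(-7\right) = -228 + \left(3 + 17\right) \left(-7\right) = -228 + 20 \left(-7\right) = -228 - 140 = -368$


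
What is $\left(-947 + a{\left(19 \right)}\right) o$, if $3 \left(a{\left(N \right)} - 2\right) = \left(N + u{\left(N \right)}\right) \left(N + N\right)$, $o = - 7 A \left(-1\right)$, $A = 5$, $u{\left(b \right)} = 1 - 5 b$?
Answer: $-66325$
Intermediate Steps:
$o = 35$ ($o = \left(-7\right) 5 \left(-1\right) = \left(-35\right) \left(-1\right) = 35$)
$a{\left(N \right)} = 2 + \frac{2 N \left(1 - 4 N\right)}{3}$ ($a{\left(N \right)} = 2 + \frac{\left(N - \left(-1 + 5 N\right)\right) \left(N + N\right)}{3} = 2 + \frac{\left(1 - 4 N\right) 2 N}{3} = 2 + \frac{2 N \left(1 - 4 N\right)}{3}$)
$\left(-947 + a{\left(19 \right)}\right) o = \left(-947 + \left(2 - \frac{8 \cdot 19^{2}}{3} + \frac{2}{3} \cdot 19\right)\right) 35 = \left(-947 + \left(2 - \frac{2888}{3} + \frac{38}{3}\right)\right) 35 = \left(-947 - 948\right) 35 = \left(-1895\right) 35 = -66325$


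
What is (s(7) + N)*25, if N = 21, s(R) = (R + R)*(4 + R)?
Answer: 4375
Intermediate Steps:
s(R) = 2*R*(4 + R) (s(R) = (2*R)*(4 + R) = 2*R*(4 + R))
(s(7) + N)*25 = (2*7*(4 + 7) + 21)*25 = (2*7*11 + 21)*25 = (154 + 21)*25 = 175*25 = 4375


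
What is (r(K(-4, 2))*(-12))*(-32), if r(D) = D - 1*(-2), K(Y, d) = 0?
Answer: 768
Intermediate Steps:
r(D) = 2 + D (r(D) = D + 2 = 2 + D)
(r(K(-4, 2))*(-12))*(-32) = ((2 + 0)*(-12))*(-32) = (2*(-12))*(-32) = -24*(-32) = 768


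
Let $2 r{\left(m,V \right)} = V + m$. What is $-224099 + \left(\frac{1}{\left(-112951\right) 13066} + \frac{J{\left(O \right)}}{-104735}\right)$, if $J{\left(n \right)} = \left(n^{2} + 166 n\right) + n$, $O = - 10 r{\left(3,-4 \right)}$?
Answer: $- \frac{6927786598106420497}{30913954744402} \approx -2.241 \cdot 10^{5}$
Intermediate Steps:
$r{\left(m,V \right)} = \frac{V}{2} + \frac{m}{2}$ ($r{\left(m,V \right)} = \frac{V + m}{2} = \frac{V}{2} + \frac{m}{2}$)
$O = 5$ ($O = - 10 \left(\frac{1}{2} \left(-4\right) + \frac{1}{2} \cdot 3\right) = - 10 \left(-2 + \frac{3}{2}\right) = \left(-10\right) \left(- \frac{1}{2}\right) = 5$)
$J{\left(n \right)} = n^{2} + 167 n$
$-224099 + \left(\frac{1}{\left(-112951\right) 13066} + \frac{J{\left(O \right)}}{-104735}\right) = -224099 + \left(\frac{1}{\left(-112951\right) 13066} + \frac{5 \left(167 + 5\right)}{-104735}\right) = -224099 + \left(\left(- \frac{1}{112951}\right) \frac{1}{13066} + 5 \cdot 172 \left(- \frac{1}{104735}\right)\right) = -224099 + \left(- \frac{1}{1475817766} + 860 \left(- \frac{1}{104735}\right)\right) = -224099 - \frac{253840676699}{30913954744402} = - \frac{6927786598106420497}{30913954744402}$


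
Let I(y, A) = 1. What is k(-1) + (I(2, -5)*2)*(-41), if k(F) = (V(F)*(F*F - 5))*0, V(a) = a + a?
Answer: -82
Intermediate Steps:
V(a) = 2*a
k(F) = 0 (k(F) = ((2*F)*(F*F - 5))*0 = ((2*F)*(F² - 5))*0 = ((2*F)*(-5 + F²))*0 = (2*F*(-5 + F²))*0 = 0)
k(-1) + (I(2, -5)*2)*(-41) = 0 + (1*2)*(-41) = 0 + 2*(-41) = 0 - 82 = -82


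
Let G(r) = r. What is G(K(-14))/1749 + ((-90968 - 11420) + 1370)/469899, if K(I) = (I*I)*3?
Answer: 33206710/273951117 ≈ 0.12121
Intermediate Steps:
K(I) = 3*I² (K(I) = I²*3 = 3*I²)
G(K(-14))/1749 + ((-90968 - 11420) + 1370)/469899 = (3*(-14)²)/1749 + ((-90968 - 11420) + 1370)/469899 = (3*196)*(1/1749) + (-102388 + 1370)*(1/469899) = 588*(1/1749) - 101018*1/469899 = 196/583 - 101018/469899 = 33206710/273951117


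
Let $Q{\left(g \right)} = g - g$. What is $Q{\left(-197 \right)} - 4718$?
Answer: $-4718$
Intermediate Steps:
$Q{\left(g \right)} = 0$
$Q{\left(-197 \right)} - 4718 = 0 - 4718 = -4718$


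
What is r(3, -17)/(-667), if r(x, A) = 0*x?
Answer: 0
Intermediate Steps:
r(x, A) = 0
r(3, -17)/(-667) = 0/(-667) = 0*(-1/667) = 0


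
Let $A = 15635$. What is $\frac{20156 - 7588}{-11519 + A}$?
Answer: $\frac{3142}{1029} \approx 3.0535$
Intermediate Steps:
$\frac{20156 - 7588}{-11519 + A} = \frac{20156 - 7588}{-11519 + 15635} = \frac{12568}{4116} = 12568 \cdot \frac{1}{4116} = \frac{3142}{1029}$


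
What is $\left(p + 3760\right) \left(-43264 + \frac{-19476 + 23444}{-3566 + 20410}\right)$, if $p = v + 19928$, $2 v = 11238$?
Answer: $- \frac{5339258047584}{4211} \approx -1.2679 \cdot 10^{9}$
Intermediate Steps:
$v = 5619$ ($v = \frac{1}{2} \cdot 11238 = 5619$)
$p = 25547$ ($p = 5619 + 19928 = 25547$)
$\left(p + 3760\right) \left(-43264 + \frac{-19476 + 23444}{-3566 + 20410}\right) = \left(25547 + 3760\right) \left(-43264 + \frac{-19476 + 23444}{-3566 + 20410}\right) = 29307 \left(-43264 + \frac{3968}{16844}\right) = 29307 \left(-43264 + 3968 \cdot \frac{1}{16844}\right) = 29307 \left(-43264 + \frac{992}{4211}\right) = 29307 \left(- \frac{182183712}{4211}\right) = - \frac{5339258047584}{4211}$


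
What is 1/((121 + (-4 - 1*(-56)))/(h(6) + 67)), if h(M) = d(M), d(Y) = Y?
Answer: 73/173 ≈ 0.42197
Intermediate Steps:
h(M) = M
1/((121 + (-4 - 1*(-56)))/(h(6) + 67)) = 1/((121 + (-4 - 1*(-56)))/(6 + 67)) = 1/((121 + (-4 + 56))/73) = 1/((121 + 52)/73) = 1/((1/73)*173) = 1/(173/73) = 73/173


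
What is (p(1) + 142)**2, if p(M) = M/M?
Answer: 20449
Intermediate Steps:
p(M) = 1
(p(1) + 142)**2 = (1 + 142)**2 = 143**2 = 20449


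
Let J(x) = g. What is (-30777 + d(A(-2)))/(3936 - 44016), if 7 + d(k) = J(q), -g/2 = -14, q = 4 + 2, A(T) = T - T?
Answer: 2563/3340 ≈ 0.76737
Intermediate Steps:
A(T) = 0
q = 6
g = 28 (g = -2*(-14) = 28)
J(x) = 28
d(k) = 21 (d(k) = -7 + 28 = 21)
(-30777 + d(A(-2)))/(3936 - 44016) = (-30777 + 21)/(3936 - 44016) = -30756/(-40080) = -30756*(-1/40080) = 2563/3340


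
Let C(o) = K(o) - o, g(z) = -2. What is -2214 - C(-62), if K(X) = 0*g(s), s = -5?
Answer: -2276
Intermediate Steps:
K(X) = 0 (K(X) = 0*(-2) = 0)
C(o) = -o (C(o) = 0 - o = -o)
-2214 - C(-62) = -2214 - (-1)*(-62) = -2214 - 1*62 = -2214 - 62 = -2276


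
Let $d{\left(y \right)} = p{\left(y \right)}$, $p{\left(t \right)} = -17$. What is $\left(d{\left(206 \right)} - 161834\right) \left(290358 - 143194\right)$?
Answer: $-23818640564$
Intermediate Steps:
$d{\left(y \right)} = -17$
$\left(d{\left(206 \right)} - 161834\right) \left(290358 - 143194\right) = \left(-17 - 161834\right) \left(290358 - 143194\right) = \left(-161851\right) 147164 = -23818640564$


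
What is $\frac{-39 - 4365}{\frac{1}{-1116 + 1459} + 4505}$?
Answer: $- \frac{125881}{128768} \approx -0.97758$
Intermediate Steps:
$\frac{-39 - 4365}{\frac{1}{-1116 + 1459} + 4505} = - \frac{4404}{\frac{1}{343} + 4505} = - \frac{4404}{\frac{1545216}{343}} = \left(-4404\right) \frac{343}{1545216} = - \frac{125881}{128768}$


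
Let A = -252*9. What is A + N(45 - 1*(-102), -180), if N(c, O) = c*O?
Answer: -28728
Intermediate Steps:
N(c, O) = O*c
A = -2268
A + N(45 - 1*(-102), -180) = -2268 - 180*(45 - 1*(-102)) = -2268 - 180*(45 + 102) = -2268 - 180*147 = -2268 - 26460 = -28728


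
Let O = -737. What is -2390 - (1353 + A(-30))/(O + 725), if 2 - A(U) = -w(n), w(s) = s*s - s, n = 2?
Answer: -27323/12 ≈ -2276.9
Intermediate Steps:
w(s) = s² - s
A(U) = 4 (A(U) = 2 - (-1)*2*(-1 + 2) = 2 - (-1)*2*1 = 2 - (-1)*2 = 2 - 1*(-2) = 2 + 2 = 4)
-2390 - (1353 + A(-30))/(O + 725) = -2390 - (1353 + 4)/(-737 + 725) = -2390 - 1357/(-12) = -2390 - 1357*(-1)/12 = -2390 - 1*(-1357/12) = -2390 + 1357/12 = -27323/12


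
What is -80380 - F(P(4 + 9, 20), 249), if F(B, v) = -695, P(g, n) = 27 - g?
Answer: -79685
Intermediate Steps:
-80380 - F(P(4 + 9, 20), 249) = -80380 - 1*(-695) = -80380 + 695 = -79685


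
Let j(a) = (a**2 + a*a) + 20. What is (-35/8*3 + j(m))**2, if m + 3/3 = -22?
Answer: 72573361/64 ≈ 1.1340e+6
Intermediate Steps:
m = -23 (m = -1 - 22 = -23)
j(a) = 20 + 2*a**2 (j(a) = (a**2 + a**2) + 20 = 2*a**2 + 20 = 20 + 2*a**2)
(-35/8*3 + j(m))**2 = (-35/8*3 + (20 + 2*(-23)**2))**2 = (-35/8*3 + (20 + 2*529))**2 = (-5*7/8*3 + (20 + 1058))**2 = (-35/8*3 + 1078)**2 = (-105/8 + 1078)**2 = (8519/8)**2 = 72573361/64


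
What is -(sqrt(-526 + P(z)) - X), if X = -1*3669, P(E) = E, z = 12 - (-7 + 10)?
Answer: -3669 - I*sqrt(517) ≈ -3669.0 - 22.738*I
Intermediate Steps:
z = 9 (z = 12 - 1*3 = 12 - 3 = 9)
X = -3669
-(sqrt(-526 + P(z)) - X) = -(sqrt(-526 + 9) - 1*(-3669)) = -(sqrt(-517) + 3669) = -(I*sqrt(517) + 3669) = -(3669 + I*sqrt(517)) = -3669 - I*sqrt(517)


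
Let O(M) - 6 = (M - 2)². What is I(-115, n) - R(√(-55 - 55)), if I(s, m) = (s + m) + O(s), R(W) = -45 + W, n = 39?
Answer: 13664 - I*√110 ≈ 13664.0 - 10.488*I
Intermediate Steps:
O(M) = 6 + (-2 + M)² (O(M) = 6 + (M - 2)² = 6 + (-2 + M)²)
I(s, m) = 6 + m + s + (-2 + s)² (I(s, m) = (s + m) + (6 + (-2 + s)²) = (m + s) + (6 + (-2 + s)²) = 6 + m + s + (-2 + s)²)
I(-115, n) - R(√(-55 - 55)) = (6 + 39 - 115 + (-2 - 115)²) - (-45 + √(-55 - 55)) = (6 + 39 - 115 + (-117)²) - (-45 + √(-110)) = (6 + 39 - 115 + 13689) - (-45 + I*√110) = 13619 + (45 - I*√110) = 13664 - I*√110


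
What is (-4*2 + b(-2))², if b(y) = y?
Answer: 100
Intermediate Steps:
(-4*2 + b(-2))² = (-4*2 - 2)² = (-8 - 2)² = (-10)² = 100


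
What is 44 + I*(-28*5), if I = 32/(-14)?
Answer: 364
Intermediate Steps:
I = -16/7 (I = 32*(-1/14) = -16/7 ≈ -2.2857)
44 + I*(-28*5) = 44 - (-64)*5 = 44 - 16/7*(-140) = 44 + 320 = 364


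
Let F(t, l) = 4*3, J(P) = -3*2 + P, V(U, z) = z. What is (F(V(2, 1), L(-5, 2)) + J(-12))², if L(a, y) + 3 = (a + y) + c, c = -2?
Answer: 36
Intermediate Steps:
J(P) = -6 + P
L(a, y) = -5 + a + y (L(a, y) = -3 + ((a + y) - 2) = -3 + (-2 + a + y) = -5 + a + y)
F(t, l) = 12
(F(V(2, 1), L(-5, 2)) + J(-12))² = (12 + (-6 - 12))² = (12 - 18)² = (-6)² = 36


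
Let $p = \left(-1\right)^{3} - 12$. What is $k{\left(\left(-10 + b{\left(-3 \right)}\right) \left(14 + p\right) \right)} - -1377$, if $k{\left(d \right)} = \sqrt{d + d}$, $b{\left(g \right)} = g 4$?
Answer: $1377 + 2 i \sqrt{11} \approx 1377.0 + 6.6332 i$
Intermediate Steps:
$b{\left(g \right)} = 4 g$
$p = -13$ ($p = -1 - 12 = -13$)
$k{\left(d \right)} = \sqrt{2} \sqrt{d}$ ($k{\left(d \right)} = \sqrt{2 d} = \sqrt{2} \sqrt{d}$)
$k{\left(\left(-10 + b{\left(-3 \right)}\right) \left(14 + p\right) \right)} - -1377 = \sqrt{2} \sqrt{\left(-10 + 4 \left(-3\right)\right) \left(14 - 13\right)} - -1377 = \sqrt{2} \sqrt{\left(-10 - 12\right) 1} + 1377 = \sqrt{2} \sqrt{\left(-22\right) 1} + 1377 = \sqrt{2} \sqrt{-22} + 1377 = \sqrt{2} i \sqrt{22} + 1377 = 2 i \sqrt{11} + 1377 = 1377 + 2 i \sqrt{11}$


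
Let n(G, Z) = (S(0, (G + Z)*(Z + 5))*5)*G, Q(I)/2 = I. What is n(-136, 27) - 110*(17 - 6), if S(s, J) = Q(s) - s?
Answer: -1210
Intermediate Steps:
Q(I) = 2*I
S(s, J) = s (S(s, J) = 2*s - s = s)
n(G, Z) = 0 (n(G, Z) = (0*5)*G = 0*G = 0)
n(-136, 27) - 110*(17 - 6) = 0 - 110*(17 - 6) = 0 - 110*11 = 0 - 1*1210 = 0 - 1210 = -1210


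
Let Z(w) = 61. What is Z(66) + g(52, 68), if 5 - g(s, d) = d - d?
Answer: 66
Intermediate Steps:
g(s, d) = 5 (g(s, d) = 5 - (d - d) = 5 - 1*0 = 5 + 0 = 5)
Z(66) + g(52, 68) = 61 + 5 = 66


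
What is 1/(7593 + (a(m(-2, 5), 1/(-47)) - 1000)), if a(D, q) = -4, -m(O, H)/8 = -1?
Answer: 1/6589 ≈ 0.00015177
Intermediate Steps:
m(O, H) = 8 (m(O, H) = -8*(-1) = 8)
1/(7593 + (a(m(-2, 5), 1/(-47)) - 1000)) = 1/(7593 + (-4 - 1000)) = 1/(7593 - 1004) = 1/6589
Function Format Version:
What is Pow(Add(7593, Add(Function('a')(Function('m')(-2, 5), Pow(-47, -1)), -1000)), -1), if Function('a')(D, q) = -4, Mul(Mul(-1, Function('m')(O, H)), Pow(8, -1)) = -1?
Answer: Rational(1, 6589) ≈ 0.00015177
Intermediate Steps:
Function('m')(O, H) = 8 (Function('m')(O, H) = Mul(-8, -1) = 8)
Pow(Add(7593, Add(Function('a')(Function('m')(-2, 5), Pow(-47, -1)), -1000)), -1) = Pow(Add(7593, Add(-4, -1000)), -1) = Pow(Add(7593, -1004), -1) = Pow(6589, -1) = Rational(1, 6589)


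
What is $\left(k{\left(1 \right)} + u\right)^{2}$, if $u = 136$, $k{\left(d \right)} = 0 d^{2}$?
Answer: $18496$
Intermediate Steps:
$k{\left(d \right)} = 0$
$\left(k{\left(1 \right)} + u\right)^{2} = \left(0 + 136\right)^{2} = 136^{2} = 18496$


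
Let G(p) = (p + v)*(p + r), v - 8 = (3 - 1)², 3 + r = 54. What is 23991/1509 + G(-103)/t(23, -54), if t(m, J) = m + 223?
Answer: 2173729/61869 ≈ 35.134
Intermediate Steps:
r = 51 (r = -3 + 54 = 51)
v = 12 (v = 8 + (3 - 1)² = 8 + 2² = 8 + 4 = 12)
G(p) = (12 + p)*(51 + p) (G(p) = (p + 12)*(p + 51) = (12 + p)*(51 + p))
t(m, J) = 223 + m
23991/1509 + G(-103)/t(23, -54) = 23991/1509 + (612 + (-103)² + 63*(-103))/(223 + 23) = 23991*(1/1509) + (612 + 10609 - 6489)/246 = 7997/503 + 4732*(1/246) = 7997/503 + 2366/123 = 2173729/61869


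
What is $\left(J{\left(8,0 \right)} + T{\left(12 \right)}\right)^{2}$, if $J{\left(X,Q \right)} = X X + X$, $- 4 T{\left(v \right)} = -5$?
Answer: $\frac{85849}{16} \approx 5365.6$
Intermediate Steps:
$T{\left(v \right)} = \frac{5}{4}$ ($T{\left(v \right)} = \left(- \frac{1}{4}\right) \left(-5\right) = \frac{5}{4}$)
$J{\left(X,Q \right)} = X + X^{2}$ ($J{\left(X,Q \right)} = X^{2} + X = X + X^{2}$)
$\left(J{\left(8,0 \right)} + T{\left(12 \right)}\right)^{2} = \left(8 \left(1 + 8\right) + \frac{5}{4}\right)^{2} = \left(8 \cdot 9 + \frac{5}{4}\right)^{2} = \left(72 + \frac{5}{4}\right)^{2} = \left(\frac{293}{4}\right)^{2} = \frac{85849}{16}$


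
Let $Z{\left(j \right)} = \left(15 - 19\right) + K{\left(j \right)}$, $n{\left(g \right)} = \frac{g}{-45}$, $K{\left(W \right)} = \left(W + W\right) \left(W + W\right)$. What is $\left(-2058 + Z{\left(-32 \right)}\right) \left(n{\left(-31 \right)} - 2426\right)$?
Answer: $- \frac{24665414}{5} \approx -4.9331 \cdot 10^{6}$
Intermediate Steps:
$K{\left(W \right)} = 4 W^{2}$ ($K{\left(W \right)} = 2 W 2 W = 4 W^{2}$)
$n{\left(g \right)} = - \frac{g}{45}$ ($n{\left(g \right)} = g \left(- \frac{1}{45}\right) = - \frac{g}{45}$)
$Z{\left(j \right)} = -4 + 4 j^{2}$ ($Z{\left(j \right)} = \left(15 - 19\right) + 4 j^{2} = -4 + 4 j^{2}$)
$\left(-2058 + Z{\left(-32 \right)}\right) \left(n{\left(-31 \right)} - 2426\right) = \left(-2058 - \left(4 - 4 \left(-32\right)^{2}\right)\right) \left(\left(- \frac{1}{45}\right) \left(-31\right) - 2426\right) = \left(-2058 + \left(-4 + 4 \cdot 1024\right)\right) \left(\frac{31}{45} - 2426\right) = \left(-2058 + \left(-4 + 4096\right)\right) \left(\frac{31}{45} - 2426\right) = \left(-2058 + 4092\right) \left(- \frac{109139}{45}\right) = 2034 \left(- \frac{109139}{45}\right) = - \frac{24665414}{5}$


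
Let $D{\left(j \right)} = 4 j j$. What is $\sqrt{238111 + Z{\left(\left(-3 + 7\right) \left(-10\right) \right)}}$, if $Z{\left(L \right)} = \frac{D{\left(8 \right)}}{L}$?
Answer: $\frac{\sqrt{5952615}}{5} \approx 487.96$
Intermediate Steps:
$D{\left(j \right)} = 4 j^{2}$
$Z{\left(L \right)} = \frac{256}{L}$ ($Z{\left(L \right)} = \frac{4 \cdot 8^{2}}{L} = \frac{4 \cdot 64}{L} = \frac{256}{L}$)
$\sqrt{238111 + Z{\left(\left(-3 + 7\right) \left(-10\right) \right)}} = \sqrt{238111 + \frac{256}{\left(-3 + 7\right) \left(-10\right)}} = \sqrt{238111 + \frac{256}{4 \left(-10\right)}} = \sqrt{238111 + \frac{256}{-40}} = \sqrt{238111 + 256 \left(- \frac{1}{40}\right)} = \sqrt{238111 - \frac{32}{5}} = \sqrt{\frac{1190523}{5}} = \frac{\sqrt{5952615}}{5}$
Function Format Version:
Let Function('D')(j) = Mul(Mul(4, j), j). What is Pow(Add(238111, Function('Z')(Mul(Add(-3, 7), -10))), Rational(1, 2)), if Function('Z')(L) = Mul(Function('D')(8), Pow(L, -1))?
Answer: Mul(Rational(1, 5), Pow(5952615, Rational(1, 2))) ≈ 487.96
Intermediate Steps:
Function('D')(j) = Mul(4, Pow(j, 2))
Function('Z')(L) = Mul(256, Pow(L, -1)) (Function('Z')(L) = Mul(Mul(4, Pow(8, 2)), Pow(L, -1)) = Mul(Mul(4, 64), Pow(L, -1)) = Mul(256, Pow(L, -1)))
Pow(Add(238111, Function('Z')(Mul(Add(-3, 7), -10))), Rational(1, 2)) = Pow(Add(238111, Mul(256, Pow(Mul(Add(-3, 7), -10), -1))), Rational(1, 2)) = Pow(Add(238111, Mul(256, Pow(Mul(4, -10), -1))), Rational(1, 2)) = Pow(Add(238111, Mul(256, Pow(-40, -1))), Rational(1, 2)) = Pow(Add(238111, Mul(256, Rational(-1, 40))), Rational(1, 2)) = Pow(Add(238111, Rational(-32, 5)), Rational(1, 2)) = Pow(Rational(1190523, 5), Rational(1, 2)) = Mul(Rational(1, 5), Pow(5952615, Rational(1, 2)))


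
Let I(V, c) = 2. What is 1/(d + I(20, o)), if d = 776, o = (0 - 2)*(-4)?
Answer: 1/778 ≈ 0.0012853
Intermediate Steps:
o = 8 (o = -2*(-4) = 8)
1/(d + I(20, o)) = 1/(776 + 2) = 1/778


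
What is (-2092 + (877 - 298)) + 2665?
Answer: 1152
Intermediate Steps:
(-2092 + (877 - 298)) + 2665 = (-2092 + 579) + 2665 = -1513 + 2665 = 1152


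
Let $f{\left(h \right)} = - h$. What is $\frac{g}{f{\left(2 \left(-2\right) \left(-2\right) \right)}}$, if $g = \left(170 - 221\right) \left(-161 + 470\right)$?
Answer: $\frac{15759}{8} \approx 1969.9$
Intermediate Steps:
$g = -15759$ ($g = \left(-51\right) 309 = -15759$)
$\frac{g}{f{\left(2 \left(-2\right) \left(-2\right) \right)}} = - \frac{15759}{\left(-1\right) 2 \left(-2\right) \left(-2\right)} = - \frac{15759}{\left(-1\right) \left(\left(-4\right) \left(-2\right)\right)} = - \frac{15759}{\left(-1\right) 8} = - \frac{15759}{-8} = \left(-15759\right) \left(- \frac{1}{8}\right) = \frac{15759}{8}$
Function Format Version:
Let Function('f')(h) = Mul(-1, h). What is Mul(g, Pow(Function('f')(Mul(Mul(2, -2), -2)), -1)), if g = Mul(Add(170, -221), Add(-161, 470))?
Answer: Rational(15759, 8) ≈ 1969.9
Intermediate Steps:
g = -15759 (g = Mul(-51, 309) = -15759)
Mul(g, Pow(Function('f')(Mul(Mul(2, -2), -2)), -1)) = Mul(-15759, Pow(Mul(-1, Mul(Mul(2, -2), -2)), -1)) = Mul(-15759, Pow(Mul(-1, Mul(-4, -2)), -1)) = Mul(-15759, Pow(Mul(-1, 8), -1)) = Mul(-15759, Pow(-8, -1)) = Mul(-15759, Rational(-1, 8)) = Rational(15759, 8)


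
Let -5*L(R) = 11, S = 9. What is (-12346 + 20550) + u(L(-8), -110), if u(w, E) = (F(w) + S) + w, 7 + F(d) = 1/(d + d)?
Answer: 902393/110 ≈ 8203.6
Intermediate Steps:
L(R) = -11/5 (L(R) = -⅕*11 = -11/5)
F(d) = -7 + 1/(2*d) (F(d) = -7 + 1/(d + d) = -7 + 1/(2*d))
u(w, E) = 2 + w + 1/(2*w) (u(w, E) = ((-7 + 1/(2*w)) + 9) + w = (2 + 1/(2*w)) + w = 2 + w + 1/(2*w))
(-12346 + 20550) + u(L(-8), -110) = (-12346 + 20550) + (2 - 11/5 + 1/(2*(-11/5))) = 8204 + (2 - 11/5 + (½)*(-5/11)) = 8204 + (2 - 11/5 - 5/22) = 8204 - 47/110 = 902393/110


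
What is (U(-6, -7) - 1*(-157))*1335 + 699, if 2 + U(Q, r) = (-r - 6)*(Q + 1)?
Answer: 200949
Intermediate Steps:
U(Q, r) = -2 + (1 + Q)*(-6 - r) (U(Q, r) = -2 + (-r - 6)*(Q + 1) = -2 + (-6 - r)*(1 + Q) = -2 + (1 + Q)*(-6 - r))
(U(-6, -7) - 1*(-157))*1335 + 699 = ((-8 - 1*(-7) - 6*(-6) - 1*(-6)*(-7)) - 1*(-157))*1335 + 699 = ((-8 + 7 + 36 - 42) + 157)*1335 + 699 = (-7 + 157)*1335 + 699 = 150*1335 + 699 = 200250 + 699 = 200949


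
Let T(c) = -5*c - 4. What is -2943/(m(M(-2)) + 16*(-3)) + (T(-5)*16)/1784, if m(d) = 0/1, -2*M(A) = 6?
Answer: 219435/3568 ≈ 61.501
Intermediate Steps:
M(A) = -3 (M(A) = -½*6 = -3)
m(d) = 0 (m(d) = 0*1 = 0)
T(c) = -4 - 5*c
-2943/(m(M(-2)) + 16*(-3)) + (T(-5)*16)/1784 = -2943/(0 + 16*(-3)) + ((-4 - 5*(-5))*16)/1784 = -2943/(0 - 48) + ((-4 + 25)*16)*(1/1784) = -2943/(-48) + (21*16)*(1/1784) = -2943*(-1/48) + 336*(1/1784) = 981/16 + 42/223 = 219435/3568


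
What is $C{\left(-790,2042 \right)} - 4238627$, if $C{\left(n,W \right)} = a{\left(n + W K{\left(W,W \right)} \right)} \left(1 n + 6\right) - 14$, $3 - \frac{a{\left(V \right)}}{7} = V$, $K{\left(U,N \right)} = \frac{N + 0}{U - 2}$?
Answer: $\frac{669848729}{255} \approx 2.6269 \cdot 10^{6}$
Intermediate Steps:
$K{\left(U,N \right)} = \frac{N}{-2 + U}$
$a{\left(V \right)} = 21 - 7 V$
$C{\left(n,W \right)} = -14 + \left(6 + n\right) \left(21 - 7 n - \frac{7 W^{2}}{-2 + W}\right)$ ($C{\left(n,W \right)} = \left(21 - 7 \left(n + W \frac{W}{-2 + W}\right)\right) \left(1 n + 6\right) - 14 = \left(21 - 7 \left(n + \frac{W^{2}}{-2 + W}\right)\right) \left(n + 6\right) - 14 = \left(21 - \left(7 n + \frac{7 W^{2}}{-2 + W}\right)\right) \left(6 + n\right) - 14 = \left(21 - 7 n - \frac{7 W^{2}}{-2 + W}\right) \left(6 + n\right) - 14 = \left(6 + n\right) \left(21 - 7 n - \frac{7 W^{2}}{-2 + W}\right) - 14 = -14 + \left(6 + n\right) \left(21 - 7 n - \frac{7 W^{2}}{-2 + W}\right)$)
$C{\left(-790,2042 \right)} - 4238627 = \frac{7 \left(-32 - 6 \cdot 2042^{2} + 16 \cdot 2042 - - 790 \left(6 + 2042^{2} - 6126 - 790 \left(-2 + 2042\right)\right) - - 4740 \left(-2 + 2042\right)\right)}{-2 + 2042} - 4238627 = \frac{7 \left(-32 - 25018584 + 32672 - - 790 \left(6 + 4169764 - 6126 - 1611600\right) - \left(-4740\right) 2040\right)}{2040} - 4238627 = 7 \cdot \frac{1}{2040} \left(-32 - 25018584 + 32672 - - 790 \left(6 + 4169764 - 6126 - 1611600\right) + 9669600\right) - 4238627 = 7 \cdot \frac{1}{2040} \left(-32 - 25018584 + 32672 - \left(-790\right) 2552044 + 9669600\right) - 4238627 = 7 \cdot \frac{1}{2040} \left(-32 - 25018584 + 32672 + 2016114760 + 9669600\right) - 4238627 = 7 \cdot \frac{1}{2040} \cdot 2000798416 - 4238627 = \frac{1750698614}{255} - 4238627 = \frac{669848729}{255}$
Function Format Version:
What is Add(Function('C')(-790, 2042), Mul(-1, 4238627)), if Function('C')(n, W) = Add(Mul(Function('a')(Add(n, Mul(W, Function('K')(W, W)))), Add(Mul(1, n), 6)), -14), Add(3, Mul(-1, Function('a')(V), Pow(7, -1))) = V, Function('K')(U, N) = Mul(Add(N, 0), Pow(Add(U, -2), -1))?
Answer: Rational(669848729, 255) ≈ 2.6269e+6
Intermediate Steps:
Function('K')(U, N) = Mul(N, Pow(Add(-2, U), -1))
Function('a')(V) = Add(21, Mul(-7, V))
Function('C')(n, W) = Add(-14, Mul(Add(6, n), Add(21, Mul(-7, n), Mul(-7, Pow(W, 2), Pow(Add(-2, W), -1))))) (Function('C')(n, W) = Add(Mul(Add(21, Mul(-7, Add(n, Mul(W, Mul(W, Pow(Add(-2, W), -1)))))), Add(Mul(1, n), 6)), -14) = Add(Mul(Add(21, Mul(-7, Add(n, Mul(Pow(W, 2), Pow(Add(-2, W), -1))))), Add(n, 6)), -14) = Add(Mul(Add(21, Add(Mul(-7, n), Mul(-7, Pow(W, 2), Pow(Add(-2, W), -1)))), Add(6, n)), -14) = Add(Mul(Add(21, Mul(-7, n), Mul(-7, Pow(W, 2), Pow(Add(-2, W), -1))), Add(6, n)), -14) = Add(Mul(Add(6, n), Add(21, Mul(-7, n), Mul(-7, Pow(W, 2), Pow(Add(-2, W), -1)))), -14) = Add(-14, Mul(Add(6, n), Add(21, Mul(-7, n), Mul(-7, Pow(W, 2), Pow(Add(-2, W), -1))))))
Add(Function('C')(-790, 2042), Mul(-1, 4238627)) = Add(Mul(7, Pow(Add(-2, 2042), -1), Add(-32, Mul(-6, Pow(2042, 2)), Mul(16, 2042), Mul(-1, -790, Add(6, Pow(2042, 2), Mul(-3, 2042), Mul(-790, Add(-2, 2042)))), Mul(-6, -790, Add(-2, 2042)))), Mul(-1, 4238627)) = Add(Mul(7, Pow(2040, -1), Add(-32, Mul(-6, 4169764), 32672, Mul(-1, -790, Add(6, 4169764, -6126, Mul(-790, 2040))), Mul(-6, -790, 2040))), -4238627) = Add(Mul(7, Rational(1, 2040), Add(-32, -25018584, 32672, Mul(-1, -790, Add(6, 4169764, -6126, -1611600)), 9669600)), -4238627) = Add(Mul(7, Rational(1, 2040), Add(-32, -25018584, 32672, Mul(-1, -790, 2552044), 9669600)), -4238627) = Add(Mul(7, Rational(1, 2040), Add(-32, -25018584, 32672, 2016114760, 9669600)), -4238627) = Add(Mul(7, Rational(1, 2040), 2000798416), -4238627) = Add(Rational(1750698614, 255), -4238627) = Rational(669848729, 255)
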